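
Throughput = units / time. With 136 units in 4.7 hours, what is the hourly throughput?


Throughput = units / time
= 136 / 4.7
= 28.9 units/hour


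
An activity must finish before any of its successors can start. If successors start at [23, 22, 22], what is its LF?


LF = min of all successor start times
Successors start at: [23, 22, 22]
LF = min(23, 22, 22)
= 22


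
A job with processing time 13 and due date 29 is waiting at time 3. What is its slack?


Slack = due - current_time - processing
= 29 - 3 - 13
= 13


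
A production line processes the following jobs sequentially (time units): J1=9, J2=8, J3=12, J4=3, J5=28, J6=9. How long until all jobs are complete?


Sequential makespan: sum all processing times
= 9 + 8 + 12 + 3 + 28 + 9
= 69 time units


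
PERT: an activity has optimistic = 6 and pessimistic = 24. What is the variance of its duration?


σ² = ((p - o) / 6)² = (p - o)² / 36
= (24 - 6)² / 36
= 18² / 36
= 324 / 36
= 9.0000


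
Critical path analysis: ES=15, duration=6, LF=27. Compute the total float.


EF = ES + duration = 15 + 6 = 21
LS = LF - duration = 27 - 6 = 21
Total Float = LF - EF = 27 - 21
(or LS - ES = 21 - 15)
= 6


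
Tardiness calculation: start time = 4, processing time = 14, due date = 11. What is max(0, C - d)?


Completion = start + processing = 4 + 14 = 18
Tardiness = max(0, C - d) = max(0, 18 - 11)
= max(0, 7)
= 7


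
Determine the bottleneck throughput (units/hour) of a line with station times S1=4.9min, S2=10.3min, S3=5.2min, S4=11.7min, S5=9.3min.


Bottleneck = longest station time
Station times: [4.9, 10.3, 5.2, 11.7, 9.3]
Max = 11.7 min
Rate = 60 / 11.7
= 5.13 units/hour (bottleneck: 11.7min)


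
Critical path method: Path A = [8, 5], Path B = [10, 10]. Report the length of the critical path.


Path A: 8 + 5 = 13
Path B: 10 + 10 = 20
Critical path = longest = max(13, 20)
= 20 (Path B)


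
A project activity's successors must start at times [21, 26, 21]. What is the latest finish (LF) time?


LF = min of all successor start times
Successors start at: [21, 26, 21]
LF = min(21, 26, 21)
= 21


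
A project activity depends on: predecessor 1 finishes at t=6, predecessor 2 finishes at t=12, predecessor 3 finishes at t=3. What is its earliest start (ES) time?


ES = max of all predecessor completion times
Predecessors: [6, 12, 3]
ES = max(6, 12, 3)
= 12


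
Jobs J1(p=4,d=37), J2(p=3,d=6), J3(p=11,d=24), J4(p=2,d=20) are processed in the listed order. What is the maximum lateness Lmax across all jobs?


Lateness per job (L = C - d):
  J1: C=4, d=37, L=-33
  J2: C=7, d=6, L=1
  J3: C=18, d=24, L=-6
  J4: C=20, d=20, L=0
Lmax = max(-33, 1, -6, 0)
= 1


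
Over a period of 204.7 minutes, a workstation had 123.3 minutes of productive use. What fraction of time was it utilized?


Utilization = busy / total × 100
= 123.3 / 204.7 × 100
= 60.2%


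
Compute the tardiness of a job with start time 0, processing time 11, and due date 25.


Completion = start + processing = 0 + 11 = 11
Tardiness = max(0, C - d) = max(0, 11 - 25)
= max(0, -14)
= 0


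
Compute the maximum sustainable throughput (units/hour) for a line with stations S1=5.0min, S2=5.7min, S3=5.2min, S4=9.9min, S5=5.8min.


Bottleneck = longest station time
Station times: [5.0, 5.7, 5.2, 9.9, 5.8]
Max = 9.9 min
Rate = 60 / 9.9
= 6.06 units/hour (bottleneck: 9.9min)


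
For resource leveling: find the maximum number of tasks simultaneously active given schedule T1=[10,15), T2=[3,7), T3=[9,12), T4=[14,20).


Check each time point for overlaps:
  t=10: 2 tasks active (T1, T3)
Max concurrent = 2


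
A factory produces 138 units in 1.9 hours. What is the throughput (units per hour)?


Throughput = units / time
= 138 / 1.9
= 72.6 units/hour


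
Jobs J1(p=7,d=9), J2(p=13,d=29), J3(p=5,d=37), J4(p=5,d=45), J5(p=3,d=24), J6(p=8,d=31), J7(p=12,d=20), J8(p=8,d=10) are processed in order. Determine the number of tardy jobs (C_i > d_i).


Completion vs due date:
  J1: C=7, d=9 → on time
  J2: C=20, d=29 → on time
  J3: C=25, d=37 → on time
  J4: C=30, d=45 → on time
  J5: C=33, d=24 → TARDY
  J6: C=41, d=31 → TARDY
  J7: C=53, d=20 → TARDY
  J8: C=61, d=10 → TARDY
Tardy jobs: J5, J6, J7, J8
Count = 4


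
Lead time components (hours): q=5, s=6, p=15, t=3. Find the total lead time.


Lead time = queue + setup + processing + transit
= 5 + 6 + 15 + 3
= 29 hours


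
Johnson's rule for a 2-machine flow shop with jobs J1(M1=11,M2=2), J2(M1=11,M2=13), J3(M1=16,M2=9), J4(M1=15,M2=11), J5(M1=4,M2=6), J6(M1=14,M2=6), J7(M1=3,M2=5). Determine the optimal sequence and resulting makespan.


Johnson's rule:
Group 1 (M1≤M2, sort by M1): ['J7', 'J5', 'J2']
Group 2 (M1>M2, sort desc M2): ['J4', 'J3', 'J6', 'J1']
Sequence: J7 → J5 → J2 → J4 → J3 → J6 → J1
Makespan calculation:
  J7: M1 done=3, M2 done=8
  J5: M1 done=7, M2 done=14
  J2: M1 done=18, M2 done=31
  J4: M1 done=33, M2 done=44
  J3: M1 done=49, M2 done=58
  J6: M1 done=63, M2 done=69
  J1: M1 done=74, M2 done=76
= Sequence: J7 → J5 → J2 → J4 → J3 → J6 → J1, Makespan: 76


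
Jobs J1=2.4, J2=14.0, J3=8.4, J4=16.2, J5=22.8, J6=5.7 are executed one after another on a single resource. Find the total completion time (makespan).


Sequential makespan: sum all processing times
= 2.4 + 14.0 + 8.4 + 16.2 + 22.8 + 5.7
= 69.5 time units


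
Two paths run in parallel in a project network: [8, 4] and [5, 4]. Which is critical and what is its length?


Path A: 8 + 4 = 12
Path B: 5 + 4 = 9
Critical path = longest = max(12, 9)
= 12 (Path A)


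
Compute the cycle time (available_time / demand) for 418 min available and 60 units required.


Cycle time = available time / demand
= 418 / 60
= 6.97 min/unit


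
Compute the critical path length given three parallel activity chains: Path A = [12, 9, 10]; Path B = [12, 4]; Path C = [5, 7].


Path A: 12 + 9 + 10 = 31
Path B: 12 + 4 = 16
Path C: 5 + 7 = 12
Critical path = longest = max(31, 16, 12)
= 31 (Path A)


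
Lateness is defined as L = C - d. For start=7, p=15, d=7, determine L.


Completion = 7 + 15 = 22
Lateness = C - d = 22 - 7
= 15


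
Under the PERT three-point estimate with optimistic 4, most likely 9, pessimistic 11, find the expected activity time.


te = (o + 4m + p) / 6
= (4 + 4×9 + 11) / 6
= (4 + 36 + 11) / 6
= 51 / 6
= 8.50


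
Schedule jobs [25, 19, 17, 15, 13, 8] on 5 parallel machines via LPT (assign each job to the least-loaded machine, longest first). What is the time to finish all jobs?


Jobs (LPT sorted): [25, 19, 17, 15, 13, 8]
Machines: 5
  J=25 → Machine 1 (load: 0+25=25)
  J=19 → Machine 2 (load: 0+19=19)
  J=17 → Machine 3 (load: 0+17=17)
  J=15 → Machine 4 (load: 0+15=15)
  J=13 → Machine 5 (load: 0+13=13)
  J=8 → Machine 5 (load: 13+8=21)
Machine loads: [25, 19, 17, 15, 21]
Makespan = max = 25 time units


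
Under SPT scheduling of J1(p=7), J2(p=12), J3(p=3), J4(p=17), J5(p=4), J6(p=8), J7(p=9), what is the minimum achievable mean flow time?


SPT order: J3 → J5 → J1 → J6 → J7 → J2 → J4
Completion times:
  J3: C=3
  J5: C=7
  J1: C=14
  J6: C=22
  J7: C=31
  J2: C=43
  J4: C=60
Sum = 180, n = 7
Mean flow = 180/7
= 25.71


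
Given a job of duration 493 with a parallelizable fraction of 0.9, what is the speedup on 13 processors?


Amdahl's law: T_p = T × ((1-p) + p/N)
= 493 × ((1-0.9) + 0.9/13)
= 493 × (0.10 + 0.0692)
= 493 × 0.1692
= 83.43
Speedup = 493/83.43
= 5.91×


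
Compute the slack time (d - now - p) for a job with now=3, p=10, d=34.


Slack = due - current_time - processing
= 34 - 3 - 10
= 21


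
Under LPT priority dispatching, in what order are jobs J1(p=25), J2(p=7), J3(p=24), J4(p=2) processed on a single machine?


LPT: sort by longest processing time first
  J1: p=25
  J3: p=24
  J2: p=7
  J4: p=2
Order: J1 → J3 → J2 → J4


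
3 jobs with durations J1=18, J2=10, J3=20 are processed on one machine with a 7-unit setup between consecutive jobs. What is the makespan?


Makespan = Σ processing + (n-1) × setup
= (18 + 10 + 20) + (3-1)×7
= 48 + 14
= 62 time units


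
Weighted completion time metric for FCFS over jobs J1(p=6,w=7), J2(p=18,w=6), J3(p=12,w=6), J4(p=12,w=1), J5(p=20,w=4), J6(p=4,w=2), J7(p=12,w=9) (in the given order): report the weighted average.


Completion times:
  J1: C=6, w×C=7×6=42
  J2: C=24, w×C=6×24=144
  J3: C=36, w×C=6×36=216
  J4: C=48, w×C=1×48=48
  J5: C=68, w×C=4×68=272
  J6: C=72, w×C=2×72=144
  J7: C=84, w×C=9×84=756
Sum w×C = 1622
Sum w = 35
Weighted avg = 1622/35
= 46.34


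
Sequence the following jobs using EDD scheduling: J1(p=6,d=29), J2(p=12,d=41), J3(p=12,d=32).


EDD: sort by earliest due date
  J1: d=29, p=6
  J3: d=32, p=12
  J2: d=41, p=12
Order: J1 → J3 → J2


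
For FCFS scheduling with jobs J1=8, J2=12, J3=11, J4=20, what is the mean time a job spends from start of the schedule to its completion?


Completion times:
  J1: completes at 8
  J2: completes at 20
  J3: completes at 31
  J4: completes at 51
Sum = 110
Average = 110/4
= 27.50


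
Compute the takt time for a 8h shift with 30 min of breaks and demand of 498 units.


Available = 8×60 - 30 = 450 min
Takt time = 450 / 498
= 0.90 min/unit


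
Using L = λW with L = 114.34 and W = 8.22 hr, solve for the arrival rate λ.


Little's law: L = λW → λ = L / W
= 114.34 / 8.22
= 13.91 per hour


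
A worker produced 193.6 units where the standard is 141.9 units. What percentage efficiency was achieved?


Efficiency = (actual / standard) × 100
= (193.6 / 141.9) × 100
= 136.4%


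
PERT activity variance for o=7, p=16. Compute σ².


σ² = ((p - o) / 6)² = (p - o)² / 36
= (16 - 7)² / 36
= 9² / 36
= 81 / 36
= 2.2500


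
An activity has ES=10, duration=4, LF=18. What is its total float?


EF = ES + duration = 10 + 4 = 14
LS = LF - duration = 18 - 4 = 14
Total Float = LF - EF = 18 - 14
(or LS - ES = 14 - 10)
= 4


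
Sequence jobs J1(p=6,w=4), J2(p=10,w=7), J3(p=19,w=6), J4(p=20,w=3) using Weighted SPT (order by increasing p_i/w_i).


WSPT (Smith's rule): sort by p/w ascending
  J2: p/w = 10/7 = 1.429
  J1: p/w = 6/4 = 1.500
  J3: p/w = 19/6 = 3.167
  J4: p/w = 20/3 = 6.667
Order: J2 → J1 → J3 → J4


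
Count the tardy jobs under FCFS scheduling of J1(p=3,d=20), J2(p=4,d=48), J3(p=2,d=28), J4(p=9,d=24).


Completion vs due date:
  J1: C=3, d=20 → on time
  J2: C=7, d=48 → on time
  J3: C=9, d=28 → on time
  J4: C=18, d=24 → on time
Tardy jobs: none
Count = 0


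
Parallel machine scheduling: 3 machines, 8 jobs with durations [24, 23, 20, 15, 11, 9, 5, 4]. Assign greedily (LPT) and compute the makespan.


Jobs (LPT sorted): [24, 23, 20, 15, 11, 9, 5, 4]
Machines: 3
  J=24 → Machine 1 (load: 0+24=24)
  J=23 → Machine 2 (load: 0+23=23)
  J=20 → Machine 3 (load: 0+20=20)
  J=15 → Machine 3 (load: 20+15=35)
  J=11 → Machine 2 (load: 23+11=34)
  J=9 → Machine 1 (load: 24+9=33)
  J=5 → Machine 1 (load: 33+5=38)
  J=4 → Machine 2 (load: 34+4=38)
Machine loads: [38, 38, 35]
Makespan = max = 38 time units


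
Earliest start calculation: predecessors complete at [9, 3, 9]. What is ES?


ES = max of all predecessor completion times
Predecessors: [9, 3, 9]
ES = max(9, 3, 9)
= 9


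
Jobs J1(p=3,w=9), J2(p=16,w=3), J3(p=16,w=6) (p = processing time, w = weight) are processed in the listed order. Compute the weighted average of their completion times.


Completion times:
  J1: C=3, w×C=9×3=27
  J2: C=19, w×C=3×19=57
  J3: C=35, w×C=6×35=210
Sum w×C = 294
Sum w = 18
Weighted avg = 294/18
= 16.33


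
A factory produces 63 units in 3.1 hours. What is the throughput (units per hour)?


Throughput = units / time
= 63 / 3.1
= 20.3 units/hour


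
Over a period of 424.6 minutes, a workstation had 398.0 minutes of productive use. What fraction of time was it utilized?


Utilization = busy / total × 100
= 398.0 / 424.6 × 100
= 93.7%


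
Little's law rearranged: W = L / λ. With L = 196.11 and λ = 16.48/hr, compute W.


Little's law: L = λW → W = L / λ
= 196.11 / 16.48
= 11.90 hours


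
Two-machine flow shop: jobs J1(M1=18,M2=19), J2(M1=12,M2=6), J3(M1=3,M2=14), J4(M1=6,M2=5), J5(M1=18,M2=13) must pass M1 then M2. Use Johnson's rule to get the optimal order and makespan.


Johnson's rule:
Group 1 (M1≤M2, sort by M1): ['J3', 'J1']
Group 2 (M1>M2, sort desc M2): ['J5', 'J2', 'J4']
Sequence: J3 → J1 → J5 → J2 → J4
Makespan calculation:
  J3: M1 done=3, M2 done=17
  J1: M1 done=21, M2 done=40
  J5: M1 done=39, M2 done=53
  J2: M1 done=51, M2 done=59
  J4: M1 done=57, M2 done=64
= Sequence: J3 → J1 → J5 → J2 → J4, Makespan: 64


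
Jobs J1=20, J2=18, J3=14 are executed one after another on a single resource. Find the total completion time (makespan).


Sequential makespan: sum all processing times
= 20 + 18 + 14
= 52 time units


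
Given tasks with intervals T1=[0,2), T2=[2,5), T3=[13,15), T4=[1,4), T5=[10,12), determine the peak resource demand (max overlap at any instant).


Check each time point for overlaps:
  t=1: 2 tasks active (T1, T4)
Max concurrent = 2


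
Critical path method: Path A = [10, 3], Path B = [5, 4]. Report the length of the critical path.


Path A: 10 + 3 = 13
Path B: 5 + 4 = 9
Critical path = longest = max(13, 9)
= 13 (Path A)


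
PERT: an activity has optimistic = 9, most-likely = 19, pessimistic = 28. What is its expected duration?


te = (o + 4m + p) / 6
= (9 + 4×19 + 28) / 6
= (9 + 76 + 28) / 6
= 113 / 6
= 18.83


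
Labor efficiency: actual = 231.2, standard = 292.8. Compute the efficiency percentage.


Efficiency = (actual / standard) × 100
= (231.2 / 292.8) × 100
= 79.0%


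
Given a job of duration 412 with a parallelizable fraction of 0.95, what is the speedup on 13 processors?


Amdahl's law: T_p = T × ((1-p) + p/N)
= 412 × ((1-0.95) + 0.95/13)
= 412 × (0.05 + 0.0731)
= 412 × 0.1231
= 50.71
Speedup = 412/50.71
= 8.12×


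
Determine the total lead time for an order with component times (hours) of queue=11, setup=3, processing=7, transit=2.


Lead time = queue + setup + processing + transit
= 11 + 3 + 7 + 2
= 23 hours


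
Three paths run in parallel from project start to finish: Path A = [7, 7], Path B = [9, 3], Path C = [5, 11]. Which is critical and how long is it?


Path A: 7 + 7 = 14
Path B: 9 + 3 = 12
Path C: 5 + 11 = 16
Critical path = longest = max(14, 12, 16)
= 16 (Path C)


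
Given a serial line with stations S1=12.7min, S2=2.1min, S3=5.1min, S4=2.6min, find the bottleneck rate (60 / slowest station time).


Bottleneck = longest station time
Station times: [12.7, 2.1, 5.1, 2.6]
Max = 12.7 min
Rate = 60 / 12.7
= 4.72 units/hour (bottleneck: 12.7min)


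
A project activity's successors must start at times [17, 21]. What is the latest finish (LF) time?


LF = min of all successor start times
Successors start at: [17, 21]
LF = min(17, 21)
= 17


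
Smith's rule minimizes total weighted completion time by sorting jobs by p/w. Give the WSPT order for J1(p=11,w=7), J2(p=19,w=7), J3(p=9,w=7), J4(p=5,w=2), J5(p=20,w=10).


WSPT (Smith's rule): sort by p/w ascending
  J3: p/w = 9/7 = 1.286
  J1: p/w = 11/7 = 1.571
  J5: p/w = 20/10 = 2.000
  J4: p/w = 5/2 = 2.500
  J2: p/w = 19/7 = 2.714
Order: J3 → J1 → J5 → J4 → J2


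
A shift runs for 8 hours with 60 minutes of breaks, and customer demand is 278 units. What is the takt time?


Available = 8×60 - 60 = 420 min
Takt time = 420 / 278
= 1.51 min/unit


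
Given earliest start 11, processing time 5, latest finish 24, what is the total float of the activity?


EF = ES + duration = 11 + 5 = 16
LS = LF - duration = 24 - 5 = 19
Total Float = LF - EF = 24 - 16
(or LS - ES = 19 - 11)
= 8


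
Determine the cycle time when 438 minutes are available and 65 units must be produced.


Cycle time = available time / demand
= 438 / 65
= 6.74 min/unit


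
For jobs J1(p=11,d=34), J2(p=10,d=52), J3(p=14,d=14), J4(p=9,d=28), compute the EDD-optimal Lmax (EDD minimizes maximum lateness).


EDD order: J3 → J4 → J1 → J2
Completion and lateness:
  J3: C=14, d=14, L=14-14=0
  J4: C=23, d=28, L=23-28=-5
  J1: C=34, d=34, L=34-34=0
  J2: C=44, d=52, L=44-52=-8
Lmax = max(0, -5, 0, -8)
= 0


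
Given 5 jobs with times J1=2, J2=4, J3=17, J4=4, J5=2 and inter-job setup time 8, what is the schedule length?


Makespan = Σ processing + (n-1) × setup
= (2 + 4 + 17 + 4 + 2) + (5-1)×8
= 29 + 32
= 61 time units


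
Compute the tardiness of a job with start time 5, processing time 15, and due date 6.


Completion = start + processing = 5 + 15 = 20
Tardiness = max(0, C - d) = max(0, 20 - 6)
= max(0, 14)
= 14


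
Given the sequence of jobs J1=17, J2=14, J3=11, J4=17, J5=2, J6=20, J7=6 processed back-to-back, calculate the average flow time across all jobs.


Completion times:
  J1: completes at 17
  J2: completes at 31
  J3: completes at 42
  J4: completes at 59
  J5: completes at 61
  J6: completes at 81
  J7: completes at 87
Sum = 378
Average = 378/7
= 54.00


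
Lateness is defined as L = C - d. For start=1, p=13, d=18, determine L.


Completion = 1 + 13 = 14
Lateness = C - d = 14 - 18
= -4


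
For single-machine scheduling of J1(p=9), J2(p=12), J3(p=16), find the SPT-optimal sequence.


SPT: sort by shortest processing time
  J1: p=9
  J2: p=12
  J3: p=16
Order: J1 → J2 → J3


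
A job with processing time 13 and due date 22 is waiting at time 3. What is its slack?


Slack = due - current_time - processing
= 22 - 3 - 13
= 6


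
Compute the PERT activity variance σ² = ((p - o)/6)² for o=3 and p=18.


σ² = ((p - o) / 6)² = (p - o)² / 36
= (18 - 3)² / 36
= 15² / 36
= 225 / 36
= 6.2500


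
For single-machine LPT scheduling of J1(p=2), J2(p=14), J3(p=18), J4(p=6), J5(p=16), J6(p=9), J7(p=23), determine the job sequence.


LPT: sort by longest processing time first
  J7: p=23
  J3: p=18
  J5: p=16
  J2: p=14
  J6: p=9
  J4: p=6
  J1: p=2
Order: J7 → J3 → J5 → J2 → J6 → J4 → J1


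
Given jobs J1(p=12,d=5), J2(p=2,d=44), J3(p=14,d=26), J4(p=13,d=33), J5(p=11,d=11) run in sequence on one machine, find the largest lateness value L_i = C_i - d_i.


Lateness per job (L = C - d):
  J1: C=12, d=5, L=7
  J2: C=14, d=44, L=-30
  J3: C=28, d=26, L=2
  J4: C=41, d=33, L=8
  J5: C=52, d=11, L=41
Lmax = max(7, -30, 2, 8, 41)
= 41


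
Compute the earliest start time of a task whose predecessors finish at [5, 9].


ES = max of all predecessor completion times
Predecessors: [5, 9]
ES = max(5, 9)
= 9


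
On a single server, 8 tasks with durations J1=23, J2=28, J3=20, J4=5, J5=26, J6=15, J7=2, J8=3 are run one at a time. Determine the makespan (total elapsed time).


Sequential makespan: sum all processing times
= 23 + 28 + 20 + 5 + 26 + 15 + 2 + 3
= 122 time units


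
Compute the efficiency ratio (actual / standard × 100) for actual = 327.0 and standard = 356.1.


Efficiency = (actual / standard) × 100
= (327.0 / 356.1) × 100
= 91.8%


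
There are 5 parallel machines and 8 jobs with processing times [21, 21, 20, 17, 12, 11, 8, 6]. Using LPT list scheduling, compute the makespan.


Jobs (LPT sorted): [21, 21, 20, 17, 12, 11, 8, 6]
Machines: 5
  J=21 → Machine 1 (load: 0+21=21)
  J=21 → Machine 2 (load: 0+21=21)
  J=20 → Machine 3 (load: 0+20=20)
  J=17 → Machine 4 (load: 0+17=17)
  J=12 → Machine 5 (load: 0+12=12)
  J=11 → Machine 5 (load: 12+11=23)
  J=8 → Machine 4 (load: 17+8=25)
  J=6 → Machine 3 (load: 20+6=26)
Machine loads: [21, 21, 26, 25, 23]
Makespan = max = 26 time units


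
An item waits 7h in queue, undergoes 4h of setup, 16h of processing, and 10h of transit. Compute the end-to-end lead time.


Lead time = queue + setup + processing + transit
= 7 + 4 + 16 + 10
= 37 hours


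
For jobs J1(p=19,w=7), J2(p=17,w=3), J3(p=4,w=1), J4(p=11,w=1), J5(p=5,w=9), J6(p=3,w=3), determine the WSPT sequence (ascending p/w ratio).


WSPT (Smith's rule): sort by p/w ascending
  J5: p/w = 5/9 = 0.556
  J6: p/w = 3/3 = 1.000
  J1: p/w = 19/7 = 2.714
  J3: p/w = 4/1 = 4.000
  J2: p/w = 17/3 = 5.667
  J4: p/w = 11/1 = 11.000
Order: J5 → J6 → J1 → J3 → J2 → J4


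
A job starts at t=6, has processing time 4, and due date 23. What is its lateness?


Completion = 6 + 4 = 10
Lateness = C - d = 10 - 23
= -13


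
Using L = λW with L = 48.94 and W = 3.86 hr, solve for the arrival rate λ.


Little's law: L = λW → λ = L / W
= 48.94 / 3.86
= 12.68 per hour


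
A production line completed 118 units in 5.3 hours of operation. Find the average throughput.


Throughput = units / time
= 118 / 5.3
= 22.3 units/hour


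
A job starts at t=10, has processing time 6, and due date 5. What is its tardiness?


Completion = start + processing = 10 + 6 = 16
Tardiness = max(0, C - d) = max(0, 16 - 5)
= max(0, 11)
= 11


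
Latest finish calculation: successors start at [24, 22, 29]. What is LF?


LF = min of all successor start times
Successors start at: [24, 22, 29]
LF = min(24, 22, 29)
= 22


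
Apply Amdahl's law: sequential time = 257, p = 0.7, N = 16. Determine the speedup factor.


Amdahl's law: T_p = T × ((1-p) + p/N)
= 257 × ((1-0.7) + 0.7/16)
= 257 × (0.30 + 0.0437)
= 257 × 0.3438
= 88.34
Speedup = 257/88.34
= 2.91×


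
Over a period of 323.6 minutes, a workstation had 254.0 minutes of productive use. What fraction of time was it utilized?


Utilization = busy / total × 100
= 254.0 / 323.6 × 100
= 78.5%


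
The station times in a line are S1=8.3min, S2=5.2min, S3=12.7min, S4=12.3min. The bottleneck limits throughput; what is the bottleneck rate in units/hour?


Bottleneck = longest station time
Station times: [8.3, 5.2, 12.7, 12.3]
Max = 12.7 min
Rate = 60 / 12.7
= 4.72 units/hour (bottleneck: 12.7min)


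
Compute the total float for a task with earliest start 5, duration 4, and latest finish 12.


EF = ES + duration = 5 + 4 = 9
LS = LF - duration = 12 - 4 = 8
Total Float = LF - EF = 12 - 9
(or LS - ES = 8 - 5)
= 3


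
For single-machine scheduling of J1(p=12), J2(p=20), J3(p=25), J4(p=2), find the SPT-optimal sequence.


SPT: sort by shortest processing time
  J4: p=2
  J1: p=12
  J2: p=20
  J3: p=25
Order: J4 → J1 → J2 → J3


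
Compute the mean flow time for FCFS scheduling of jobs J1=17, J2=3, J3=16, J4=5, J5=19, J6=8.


Completion times:
  J1: completes at 17
  J2: completes at 20
  J3: completes at 36
  J4: completes at 41
  J5: completes at 60
  J6: completes at 68
Sum = 242
Average = 242/6
= 40.33


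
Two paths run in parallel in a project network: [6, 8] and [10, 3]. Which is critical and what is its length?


Path A: 6 + 8 = 14
Path B: 10 + 3 = 13
Critical path = longest = max(14, 13)
= 14 (Path A)


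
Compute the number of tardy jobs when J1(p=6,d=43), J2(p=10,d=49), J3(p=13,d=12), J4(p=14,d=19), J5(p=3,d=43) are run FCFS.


Completion vs due date:
  J1: C=6, d=43 → on time
  J2: C=16, d=49 → on time
  J3: C=29, d=12 → TARDY
  J4: C=43, d=19 → TARDY
  J5: C=46, d=43 → TARDY
Tardy jobs: J3, J4, J5
Count = 3


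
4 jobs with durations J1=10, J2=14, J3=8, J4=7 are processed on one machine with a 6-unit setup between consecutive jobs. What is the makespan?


Makespan = Σ processing + (n-1) × setup
= (10 + 14 + 8 + 7) + (4-1)×6
= 39 + 18
= 57 time units


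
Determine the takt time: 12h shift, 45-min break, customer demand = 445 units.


Available = 12×60 - 45 = 675 min
Takt time = 675 / 445
= 1.52 min/unit


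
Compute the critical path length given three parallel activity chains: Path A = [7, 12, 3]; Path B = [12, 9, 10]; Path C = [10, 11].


Path A: 7 + 12 + 3 = 22
Path B: 12 + 9 + 10 = 31
Path C: 10 + 11 = 21
Critical path = longest = max(22, 31, 21)
= 31 (Path B)


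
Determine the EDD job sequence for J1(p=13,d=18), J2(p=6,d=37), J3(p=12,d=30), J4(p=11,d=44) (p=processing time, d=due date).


EDD: sort by earliest due date
  J1: d=18, p=13
  J3: d=30, p=12
  J2: d=37, p=6
  J4: d=44, p=11
Order: J1 → J3 → J2 → J4


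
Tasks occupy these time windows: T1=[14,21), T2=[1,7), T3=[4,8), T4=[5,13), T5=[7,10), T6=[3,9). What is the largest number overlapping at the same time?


Check each time point for overlaps:
  t=5: 4 tasks active (T2, T3, T4, T6)
Max concurrent = 4


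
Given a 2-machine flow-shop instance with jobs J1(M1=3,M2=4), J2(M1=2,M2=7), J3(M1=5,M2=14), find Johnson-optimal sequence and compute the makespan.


Johnson's rule:
Group 1 (M1≤M2, sort by M1): ['J2', 'J1', 'J3']
Group 2 (M1>M2, sort desc M2): []
Sequence: J2 → J1 → J3
Makespan calculation:
  J2: M1 done=2, M2 done=9
  J1: M1 done=5, M2 done=13
  J3: M1 done=10, M2 done=27
= Sequence: J2 → J1 → J3, Makespan: 27


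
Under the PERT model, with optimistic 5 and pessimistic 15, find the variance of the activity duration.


σ² = ((p - o) / 6)² = (p - o)² / 36
= (15 - 5)² / 36
= 10² / 36
= 100 / 36
= 2.7778


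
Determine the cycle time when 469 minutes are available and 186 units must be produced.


Cycle time = available time / demand
= 469 / 186
= 2.52 min/unit


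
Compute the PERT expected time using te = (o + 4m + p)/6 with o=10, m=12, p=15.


te = (o + 4m + p) / 6
= (10 + 4×12 + 15) / 6
= (10 + 48 + 15) / 6
= 73 / 6
= 12.17


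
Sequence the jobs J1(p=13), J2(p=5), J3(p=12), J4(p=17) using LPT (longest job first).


LPT: sort by longest processing time first
  J4: p=17
  J1: p=13
  J3: p=12
  J2: p=5
Order: J4 → J1 → J3 → J2


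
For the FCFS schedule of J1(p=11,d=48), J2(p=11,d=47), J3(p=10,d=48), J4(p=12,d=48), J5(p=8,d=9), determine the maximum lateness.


Lateness per job (L = C - d):
  J1: C=11, d=48, L=-37
  J2: C=22, d=47, L=-25
  J3: C=32, d=48, L=-16
  J4: C=44, d=48, L=-4
  J5: C=52, d=9, L=43
Lmax = max(-37, -25, -16, -4, 43)
= 43


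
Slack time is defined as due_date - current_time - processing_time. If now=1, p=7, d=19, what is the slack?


Slack = due - current_time - processing
= 19 - 1 - 7
= 11


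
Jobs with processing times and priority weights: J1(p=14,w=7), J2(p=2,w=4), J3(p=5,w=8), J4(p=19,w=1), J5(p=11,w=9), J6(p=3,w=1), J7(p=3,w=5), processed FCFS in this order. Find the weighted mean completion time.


Completion times:
  J1: C=14, w×C=7×14=98
  J2: C=16, w×C=4×16=64
  J3: C=21, w×C=8×21=168
  J4: C=40, w×C=1×40=40
  J5: C=51, w×C=9×51=459
  J6: C=54, w×C=1×54=54
  J7: C=57, w×C=5×57=285
Sum w×C = 1168
Sum w = 35
Weighted avg = 1168/35
= 33.37


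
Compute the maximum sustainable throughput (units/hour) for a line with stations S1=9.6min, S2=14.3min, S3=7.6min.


Bottleneck = longest station time
Station times: [9.6, 14.3, 7.6]
Max = 14.3 min
Rate = 60 / 14.3
= 4.20 units/hour (bottleneck: 14.3min)


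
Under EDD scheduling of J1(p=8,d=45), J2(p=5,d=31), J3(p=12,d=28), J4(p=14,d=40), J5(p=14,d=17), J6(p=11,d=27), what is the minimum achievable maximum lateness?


EDD order: J5 → J6 → J3 → J2 → J4 → J1
Completion and lateness:
  J5: C=14, d=17, L=14-17=-3
  J6: C=25, d=27, L=25-27=-2
  J3: C=37, d=28, L=37-28=9
  J2: C=42, d=31, L=42-31=11
  J4: C=56, d=40, L=56-40=16
  J1: C=64, d=45, L=64-45=19
Lmax = max(-3, -2, 9, 11, 16, 19)
= 19


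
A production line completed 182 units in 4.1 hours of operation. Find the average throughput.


Throughput = units / time
= 182 / 4.1
= 44.4 units/hour


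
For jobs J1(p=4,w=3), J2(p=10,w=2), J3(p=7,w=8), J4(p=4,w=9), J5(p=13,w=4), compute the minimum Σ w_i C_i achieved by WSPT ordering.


WSPT order (by p/w): J4 → J3 → J1 → J5 → J2
  J4: C=4, w·C=9×4=36
  J3: C=11, w·C=8×11=88
  J1: C=15, w·C=3×15=45
  J5: C=28, w·C=4×28=112
  J2: C=38, w·C=2×38=76
Σ w·C = 357
= 357


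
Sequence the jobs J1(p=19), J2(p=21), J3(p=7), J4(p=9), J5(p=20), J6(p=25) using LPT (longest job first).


LPT: sort by longest processing time first
  J6: p=25
  J2: p=21
  J5: p=20
  J1: p=19
  J4: p=9
  J3: p=7
Order: J6 → J2 → J5 → J1 → J4 → J3


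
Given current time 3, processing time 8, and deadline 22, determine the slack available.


Slack = due - current_time - processing
= 22 - 3 - 8
= 11


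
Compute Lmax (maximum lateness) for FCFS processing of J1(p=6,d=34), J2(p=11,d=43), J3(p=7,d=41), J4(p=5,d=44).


Lateness per job (L = C - d):
  J1: C=6, d=34, L=-28
  J2: C=17, d=43, L=-26
  J3: C=24, d=41, L=-17
  J4: C=29, d=44, L=-15
Lmax = max(-28, -26, -17, -15)
= -15


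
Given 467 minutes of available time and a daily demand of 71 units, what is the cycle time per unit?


Cycle time = available time / demand
= 467 / 71
= 6.58 min/unit


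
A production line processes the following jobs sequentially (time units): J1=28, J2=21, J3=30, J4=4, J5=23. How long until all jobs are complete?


Sequential makespan: sum all processing times
= 28 + 21 + 30 + 4 + 23
= 106 time units


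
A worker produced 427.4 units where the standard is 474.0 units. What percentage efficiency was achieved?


Efficiency = (actual / standard) × 100
= (427.4 / 474.0) × 100
= 90.2%


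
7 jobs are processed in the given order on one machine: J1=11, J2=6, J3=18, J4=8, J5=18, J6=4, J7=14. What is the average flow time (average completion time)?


Completion times:
  J1: completes at 11
  J2: completes at 17
  J3: completes at 35
  J4: completes at 43
  J5: completes at 61
  J6: completes at 65
  J7: completes at 79
Sum = 311
Average = 311/7
= 44.43


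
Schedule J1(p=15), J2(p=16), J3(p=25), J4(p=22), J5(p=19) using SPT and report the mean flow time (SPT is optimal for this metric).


SPT order: J1 → J2 → J5 → J4 → J3
Completion times:
  J1: C=15
  J2: C=31
  J5: C=50
  J4: C=72
  J3: C=97
Sum = 265, n = 5
Mean flow = 265/5
= 53.00


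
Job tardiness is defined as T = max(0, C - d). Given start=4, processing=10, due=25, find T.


Completion = start + processing = 4 + 10 = 14
Tardiness = max(0, C - d) = max(0, 14 - 25)
= max(0, -11)
= 0


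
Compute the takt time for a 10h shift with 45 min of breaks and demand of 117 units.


Available = 10×60 - 45 = 555 min
Takt time = 555 / 117
= 4.74 min/unit


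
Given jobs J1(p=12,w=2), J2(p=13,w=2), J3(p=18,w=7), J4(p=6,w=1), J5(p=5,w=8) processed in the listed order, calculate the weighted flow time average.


Completion times:
  J1: C=12, w×C=2×12=24
  J2: C=25, w×C=2×25=50
  J3: C=43, w×C=7×43=301
  J4: C=49, w×C=1×49=49
  J5: C=54, w×C=8×54=432
Sum w×C = 856
Sum w = 20
Weighted avg = 856/20
= 42.80


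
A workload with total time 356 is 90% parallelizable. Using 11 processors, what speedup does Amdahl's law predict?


Amdahl's law: T_p = T × ((1-p) + p/N)
= 356 × ((1-0.9) + 0.9/11)
= 356 × (0.10 + 0.0818)
= 356 × 0.1818
= 64.73
Speedup = 356/64.73
= 5.50×


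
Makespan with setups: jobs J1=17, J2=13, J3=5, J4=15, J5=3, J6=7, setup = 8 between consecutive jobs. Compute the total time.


Makespan = Σ processing + (n-1) × setup
= (17 + 13 + 5 + 15 + 3 + 7) + (6-1)×8
= 60 + 40
= 100 time units


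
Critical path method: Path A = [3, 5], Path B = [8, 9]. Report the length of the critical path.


Path A: 3 + 5 = 8
Path B: 8 + 9 = 17
Critical path = longest = max(8, 17)
= 17 (Path B)


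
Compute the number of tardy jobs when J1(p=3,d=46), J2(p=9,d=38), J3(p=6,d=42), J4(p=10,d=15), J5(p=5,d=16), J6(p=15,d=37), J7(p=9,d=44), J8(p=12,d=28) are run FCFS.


Completion vs due date:
  J1: C=3, d=46 → on time
  J2: C=12, d=38 → on time
  J3: C=18, d=42 → on time
  J4: C=28, d=15 → TARDY
  J5: C=33, d=16 → TARDY
  J6: C=48, d=37 → TARDY
  J7: C=57, d=44 → TARDY
  J8: C=69, d=28 → TARDY
Tardy jobs: J4, J5, J6, J7, J8
Count = 5


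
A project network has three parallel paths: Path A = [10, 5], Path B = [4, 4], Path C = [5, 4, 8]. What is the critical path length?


Path A: 10 + 5 = 15
Path B: 4 + 4 = 8
Path C: 5 + 4 + 8 = 17
Critical path = longest = max(15, 8, 17)
= 17 (Path C)


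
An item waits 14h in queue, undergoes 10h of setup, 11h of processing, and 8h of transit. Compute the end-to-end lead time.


Lead time = queue + setup + processing + transit
= 14 + 10 + 11 + 8
= 43 hours


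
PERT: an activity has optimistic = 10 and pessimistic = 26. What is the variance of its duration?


σ² = ((p - o) / 6)² = (p - o)² / 36
= (26 - 10)² / 36
= 16² / 36
= 256 / 36
= 7.1111


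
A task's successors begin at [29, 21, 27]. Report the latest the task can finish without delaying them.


LF = min of all successor start times
Successors start at: [29, 21, 27]
LF = min(29, 21, 27)
= 21


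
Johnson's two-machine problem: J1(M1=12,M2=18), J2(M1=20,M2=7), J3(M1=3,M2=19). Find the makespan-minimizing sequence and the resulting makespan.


Johnson's rule:
Group 1 (M1≤M2, sort by M1): ['J3', 'J1']
Group 2 (M1>M2, sort desc M2): ['J2']
Sequence: J3 → J1 → J2
Makespan calculation:
  J3: M1 done=3, M2 done=22
  J1: M1 done=15, M2 done=40
  J2: M1 done=35, M2 done=47
= Sequence: J3 → J1 → J2, Makespan: 47


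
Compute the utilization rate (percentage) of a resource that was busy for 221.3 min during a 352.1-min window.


Utilization = busy / total × 100
= 221.3 / 352.1 × 100
= 62.9%


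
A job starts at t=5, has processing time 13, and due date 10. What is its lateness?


Completion = 5 + 13 = 18
Lateness = C - d = 18 - 10
= 8


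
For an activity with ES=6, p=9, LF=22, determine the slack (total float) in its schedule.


EF = ES + duration = 6 + 9 = 15
LS = LF - duration = 22 - 9 = 13
Total Float = LF - EF = 22 - 15
(or LS - ES = 13 - 6)
= 7


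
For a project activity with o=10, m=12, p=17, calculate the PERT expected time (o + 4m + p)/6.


te = (o + 4m + p) / 6
= (10 + 4×12 + 17) / 6
= (10 + 48 + 17) / 6
= 75 / 6
= 12.50


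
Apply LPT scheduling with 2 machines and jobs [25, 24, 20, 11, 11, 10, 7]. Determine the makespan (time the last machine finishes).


Jobs (LPT sorted): [25, 24, 20, 11, 11, 10, 7]
Machines: 2
  J=25 → Machine 1 (load: 0+25=25)
  J=24 → Machine 2 (load: 0+24=24)
  J=20 → Machine 2 (load: 24+20=44)
  J=11 → Machine 1 (load: 25+11=36)
  J=11 → Machine 1 (load: 36+11=47)
  J=10 → Machine 2 (load: 44+10=54)
  J=7 → Machine 1 (load: 47+7=54)
Machine loads: [54, 54]
Makespan = max = 54 time units


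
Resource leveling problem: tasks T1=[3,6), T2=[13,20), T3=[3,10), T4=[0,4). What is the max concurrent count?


Check each time point for overlaps:
  t=3: 3 tasks active (T1, T3, T4)
Max concurrent = 3


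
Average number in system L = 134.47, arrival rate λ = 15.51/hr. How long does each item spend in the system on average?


Little's law: L = λW → W = L / λ
= 134.47 / 15.51
= 8.67 hours


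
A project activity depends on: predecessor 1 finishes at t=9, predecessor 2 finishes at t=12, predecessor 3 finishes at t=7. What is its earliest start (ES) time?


ES = max of all predecessor completion times
Predecessors: [9, 12, 7]
ES = max(9, 12, 7)
= 12


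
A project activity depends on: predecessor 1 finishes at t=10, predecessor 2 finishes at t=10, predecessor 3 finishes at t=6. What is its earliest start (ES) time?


ES = max of all predecessor completion times
Predecessors: [10, 10, 6]
ES = max(10, 10, 6)
= 10


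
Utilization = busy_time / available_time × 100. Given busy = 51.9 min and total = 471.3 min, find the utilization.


Utilization = busy / total × 100
= 51.9 / 471.3 × 100
= 11.0%


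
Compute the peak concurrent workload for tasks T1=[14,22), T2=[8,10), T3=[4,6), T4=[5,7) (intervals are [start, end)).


Check each time point for overlaps:
  t=5: 2 tasks active (T3, T4)
Max concurrent = 2


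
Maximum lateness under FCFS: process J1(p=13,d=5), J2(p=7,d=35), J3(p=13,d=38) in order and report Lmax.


Lateness per job (L = C - d):
  J1: C=13, d=5, L=8
  J2: C=20, d=35, L=-15
  J3: C=33, d=38, L=-5
Lmax = max(8, -15, -5)
= 8


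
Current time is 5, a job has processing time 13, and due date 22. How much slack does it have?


Slack = due - current_time - processing
= 22 - 5 - 13
= 4


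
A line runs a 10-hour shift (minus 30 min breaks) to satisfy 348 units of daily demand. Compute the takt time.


Available = 10×60 - 30 = 570 min
Takt time = 570 / 348
= 1.64 min/unit


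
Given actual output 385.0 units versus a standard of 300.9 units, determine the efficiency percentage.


Efficiency = (actual / standard) × 100
= (385.0 / 300.9) × 100
= 127.9%


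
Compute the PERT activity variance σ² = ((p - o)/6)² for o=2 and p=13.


σ² = ((p - o) / 6)² = (p - o)² / 36
= (13 - 2)² / 36
= 11² / 36
= 121 / 36
= 3.3611


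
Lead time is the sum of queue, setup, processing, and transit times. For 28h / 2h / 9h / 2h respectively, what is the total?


Lead time = queue + setup + processing + transit
= 28 + 2 + 9 + 2
= 41 hours


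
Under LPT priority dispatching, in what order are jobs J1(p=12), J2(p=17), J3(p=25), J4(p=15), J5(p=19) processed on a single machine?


LPT: sort by longest processing time first
  J3: p=25
  J5: p=19
  J2: p=17
  J4: p=15
  J1: p=12
Order: J3 → J5 → J2 → J4 → J1


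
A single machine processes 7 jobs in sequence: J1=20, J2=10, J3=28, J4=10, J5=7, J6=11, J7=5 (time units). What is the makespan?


Sequential makespan: sum all processing times
= 20 + 10 + 28 + 10 + 7 + 11 + 5
= 91 time units


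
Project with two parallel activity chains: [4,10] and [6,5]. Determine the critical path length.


Path A: 4 + 10 = 14
Path B: 6 + 5 = 11
Critical path = longest = max(14, 11)
= 14 (Path A)


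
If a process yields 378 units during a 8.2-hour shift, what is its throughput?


Throughput = units / time
= 378 / 8.2
= 46.1 units/hour


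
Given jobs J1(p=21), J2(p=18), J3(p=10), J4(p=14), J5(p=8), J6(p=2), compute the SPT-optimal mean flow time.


SPT order: J6 → J5 → J3 → J4 → J2 → J1
Completion times:
  J6: C=2
  J5: C=10
  J3: C=20
  J4: C=34
  J2: C=52
  J1: C=73
Sum = 191, n = 6
Mean flow = 191/6
= 31.83


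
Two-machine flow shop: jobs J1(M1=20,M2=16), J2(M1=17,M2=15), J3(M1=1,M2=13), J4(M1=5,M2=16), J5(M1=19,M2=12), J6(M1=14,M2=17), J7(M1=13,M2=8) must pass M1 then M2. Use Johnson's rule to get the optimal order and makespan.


Johnson's rule:
Group 1 (M1≤M2, sort by M1): ['J3', 'J4', 'J6']
Group 2 (M1>M2, sort desc M2): ['J1', 'J2', 'J5', 'J7']
Sequence: J3 → J4 → J6 → J1 → J2 → J5 → J7
Makespan calculation:
  J3: M1 done=1, M2 done=14
  J4: M1 done=6, M2 done=30
  J6: M1 done=20, M2 done=47
  J1: M1 done=40, M2 done=63
  J2: M1 done=57, M2 done=78
  J5: M1 done=76, M2 done=90
  J7: M1 done=89, M2 done=98
= Sequence: J3 → J4 → J6 → J1 → J2 → J5 → J7, Makespan: 98


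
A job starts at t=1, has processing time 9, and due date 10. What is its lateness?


Completion = 1 + 9 = 10
Lateness = C - d = 10 - 10
= 0


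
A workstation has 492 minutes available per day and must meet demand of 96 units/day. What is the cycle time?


Cycle time = available time / demand
= 492 / 96
= 5.12 min/unit


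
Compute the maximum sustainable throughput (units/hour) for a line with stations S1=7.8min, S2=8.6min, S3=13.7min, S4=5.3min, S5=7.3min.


Bottleneck = longest station time
Station times: [7.8, 8.6, 13.7, 5.3, 7.3]
Max = 13.7 min
Rate = 60 / 13.7
= 4.38 units/hour (bottleneck: 13.7min)


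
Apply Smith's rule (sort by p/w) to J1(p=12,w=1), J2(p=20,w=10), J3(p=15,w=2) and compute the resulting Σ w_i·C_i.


WSPT order (by p/w): J2 → J3 → J1
  J2: C=20, w·C=10×20=200
  J3: C=35, w·C=2×35=70
  J1: C=47, w·C=1×47=47
Σ w·C = 317
= 317


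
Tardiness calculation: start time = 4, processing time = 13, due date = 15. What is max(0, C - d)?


Completion = start + processing = 4 + 13 = 17
Tardiness = max(0, C - d) = max(0, 17 - 15)
= max(0, 2)
= 2
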